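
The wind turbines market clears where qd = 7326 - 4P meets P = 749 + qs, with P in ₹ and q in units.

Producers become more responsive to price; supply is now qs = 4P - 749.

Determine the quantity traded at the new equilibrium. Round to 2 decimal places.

3288.50

Original equilibrium: 7326 - 4P = P - 749 gives 8075 = 5P, so P = 1615 and q = 866.
With the change applied: demand qd = 7326 - 4P, supply qs = 4P - 749.
Setting them equal: 7326 - 4P = 4P - 749 → 8075 = 8P, so P = 1009.375 and q = 3288.5.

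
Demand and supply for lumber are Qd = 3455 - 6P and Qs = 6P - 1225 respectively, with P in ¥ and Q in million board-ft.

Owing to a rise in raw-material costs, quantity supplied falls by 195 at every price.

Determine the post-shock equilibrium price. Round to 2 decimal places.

Original equilibrium: 3455 - 6P = 6P - 1225 gives 4680 = 12P, so P = 390 and Q = 1115.
After the shift, demand is Qd = 3455 - 6P and supply is Qs = 6P - 1420.
Equate the new curves: 3455 - 6P = 6P - 1420, giving 4875 = 12P, P = 406.25, Q = 1017.5.

406.25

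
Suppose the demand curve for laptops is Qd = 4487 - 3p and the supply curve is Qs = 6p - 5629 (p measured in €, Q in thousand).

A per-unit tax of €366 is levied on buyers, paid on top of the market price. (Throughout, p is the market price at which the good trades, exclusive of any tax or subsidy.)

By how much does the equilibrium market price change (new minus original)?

Solve the original market: 4487 - 3p = 6p - 5629, hence p = 1124 and Q = 1115.
Since buyers pay the price plus the tax, the effective demand curve becomes Qd = 3389 - 3p.
New equilibrium: 3389 - 3p = 6p - 5629 ⇒ 9018 = 9p ⇒ p = 1002, Q = 383.
Δp = 1002 − 1124 = -122.

-122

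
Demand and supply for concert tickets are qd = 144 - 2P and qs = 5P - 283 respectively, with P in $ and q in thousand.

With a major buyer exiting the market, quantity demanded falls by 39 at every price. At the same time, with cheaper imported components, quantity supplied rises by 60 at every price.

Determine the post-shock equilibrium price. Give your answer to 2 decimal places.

Before the shock: 144 - 2P = 5P - 283 ⇒ 427 = 7P ⇒ P = 61, q = 22.
The shock moves the curves to qd = 105 - 2P and qs = 5P - 223.
Setting them equal: 105 - 2P = 5P - 223 → 328 = 7P, so P = 328/7 ≈ 46.8571 and q = 79/7 ≈ 11.2857.

46.86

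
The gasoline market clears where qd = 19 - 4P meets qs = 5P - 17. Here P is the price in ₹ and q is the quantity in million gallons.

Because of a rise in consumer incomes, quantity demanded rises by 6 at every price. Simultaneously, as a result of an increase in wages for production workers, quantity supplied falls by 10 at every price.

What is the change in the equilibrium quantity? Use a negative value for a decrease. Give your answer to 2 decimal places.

-1.11

Original equilibrium: 19 - 4P = 5P - 17 gives 36 = 9P, so P = 4 and q = 3.
With the change applied: demand qd = 25 - 4P, supply qs = 5P - 27.
Equate the new curves: 25 - 4P = 5P - 27, giving 52 = 9P, P = 52/9 ≈ 5.7778, q = 17/9 ≈ 1.8889.
Δq = 1.8889 − 3 = -1.11.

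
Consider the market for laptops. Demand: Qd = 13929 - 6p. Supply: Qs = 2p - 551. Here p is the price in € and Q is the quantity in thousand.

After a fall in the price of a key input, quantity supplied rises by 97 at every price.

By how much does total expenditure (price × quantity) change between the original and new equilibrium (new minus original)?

Initially, 13929 - 6p = 2p - 551, so 14480 = 8p and p = 1810, Q = 3069.
The shock moves the curves to Qd = 13929 - 6p and Qs = 2p - 454.
Setting them equal: 13929 - 6p = 2p - 454 → 14383 = 8p, so p = 1797.875 and Q = 3141.75.
Expenditure moves from 1810×3069 = 5554890 to 1797.875×3141.75 = 5648473.78125; change = +93583.78125.

+93583.78125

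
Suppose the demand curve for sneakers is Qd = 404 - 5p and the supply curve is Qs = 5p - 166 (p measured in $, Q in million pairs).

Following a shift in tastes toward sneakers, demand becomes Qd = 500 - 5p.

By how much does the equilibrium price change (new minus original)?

Solve the original market: 404 - 5p = 5p - 166, hence p = 57 and Q = 119.
After the shift, demand is Qd = 500 - 5p and supply is Qs = 5p - 166.
Clearing the new market: 500 - 5p = 5p - 166, so p = 66.6 and Q = 167.
Δp = 66.6 − 57 = +9.6.

+9.6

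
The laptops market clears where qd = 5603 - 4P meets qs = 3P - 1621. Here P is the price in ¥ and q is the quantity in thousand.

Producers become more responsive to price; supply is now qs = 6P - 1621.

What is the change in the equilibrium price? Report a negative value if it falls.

Original equilibrium: 5603 - 4P = 3P - 1621 gives 7224 = 7P, so P = 1032 and q = 1475.
The shock moves the curves to qd = 5603 - 4P and qs = 6P - 1621.
Clearing the new market: 5603 - 4P = 6P - 1621, so P = 722.4 and q = 2713.4.
ΔP = 722.4 − 1032 = -309.6.

-309.6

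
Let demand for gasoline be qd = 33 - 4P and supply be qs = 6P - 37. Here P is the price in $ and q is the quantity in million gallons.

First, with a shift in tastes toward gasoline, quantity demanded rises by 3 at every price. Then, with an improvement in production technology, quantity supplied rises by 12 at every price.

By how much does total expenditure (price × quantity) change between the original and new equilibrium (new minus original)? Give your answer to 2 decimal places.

Initially, 33 - 4P = 6P - 37, so 70 = 10P and P = 7, q = 5.
After the shift, demand is qd = 36 - 4P and supply is qs = 6P - 25.
Equate the new curves: 36 - 4P = 6P - 25, giving 61 = 10P, P = 6.1, q = 11.6.
Expenditure moves from 7×5 = 35 to 6.1×11.6 = 70.76; change = +35.76.

+35.76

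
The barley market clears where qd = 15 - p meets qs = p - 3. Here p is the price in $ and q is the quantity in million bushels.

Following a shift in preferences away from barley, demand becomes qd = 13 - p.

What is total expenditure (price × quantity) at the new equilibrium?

Original equilibrium: 15 - p = p - 3 gives 18 = 2p, so p = 9 and q = 6.
The new curves are qd = 13 - p (demand) and qs = p - 3 (supply).
Setting them equal: 13 - p = p - 3 → 16 = 2p, so p = 8 and q = 5.
New expenditure = 8 × 5 = 40.

40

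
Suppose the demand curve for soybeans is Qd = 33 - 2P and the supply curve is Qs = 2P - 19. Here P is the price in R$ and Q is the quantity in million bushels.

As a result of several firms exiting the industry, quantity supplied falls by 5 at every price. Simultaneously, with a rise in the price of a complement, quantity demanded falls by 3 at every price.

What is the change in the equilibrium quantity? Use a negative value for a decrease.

-4

Initially, 33 - 2P = 2P - 19, so 52 = 4P and P = 13, Q = 7.
The new curves are Qd = 30 - 2P (demand) and Qs = 2P - 24 (supply).
Clearing the new market: 30 - 2P = 2P - 24, so P = 13.5 and Q = 3.
ΔQ = 3 − 7 = -4.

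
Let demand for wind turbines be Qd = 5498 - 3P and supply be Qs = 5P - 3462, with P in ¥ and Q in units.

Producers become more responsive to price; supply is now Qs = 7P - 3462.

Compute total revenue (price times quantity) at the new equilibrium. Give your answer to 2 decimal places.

Before the shock: 5498 - 3P = 5P - 3462 ⇒ 8960 = 8P ⇒ P = 1120, Q = 2138.
With the change applied: demand Qd = 5498 - 3P, supply Qs = 7P - 3462.
Setting them equal: 5498 - 3P = 7P - 3462 → 8960 = 10P, so P = 896 and Q = 2810.
New expenditure = 896 × 2810 = 2517760.00.

2517760.00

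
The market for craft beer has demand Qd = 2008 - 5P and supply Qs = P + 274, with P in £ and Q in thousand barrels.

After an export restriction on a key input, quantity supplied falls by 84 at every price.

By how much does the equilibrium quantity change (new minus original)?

Initially, 2008 - 5P = P + 274, so 1734 = 6P and P = 289, Q = 563.
After the shift, demand is Qd = 2008 - 5P and supply is Qs = P + 190.
New equilibrium: 2008 - 5P = P + 190 ⇒ 1818 = 6P ⇒ P = 303, Q = 493.
ΔQ = 493 − 563 = -70.

-70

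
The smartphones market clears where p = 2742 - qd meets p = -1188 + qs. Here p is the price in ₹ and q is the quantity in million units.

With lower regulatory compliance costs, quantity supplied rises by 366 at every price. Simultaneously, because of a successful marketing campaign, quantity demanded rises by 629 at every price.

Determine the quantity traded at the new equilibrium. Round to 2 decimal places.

Solve the original market: 2742 - p = p + 1188, hence p = 777 and q = 1965.
After the shift, demand is qd = 3371 - p and supply is qs = p + 1554.
New equilibrium: 3371 - p = p + 1554 ⇒ 1817 = 2p ⇒ p = 908.5, q = 2462.5.

2462.50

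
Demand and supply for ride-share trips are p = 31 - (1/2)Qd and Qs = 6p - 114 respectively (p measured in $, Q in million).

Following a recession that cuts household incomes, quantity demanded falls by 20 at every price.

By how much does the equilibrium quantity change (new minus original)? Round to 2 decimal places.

Before the shock: 62 - 2p = 6p - 114 ⇒ 176 = 8p ⇒ p = 22, Q = 18.
The shock moves the curves to Qd = 42 - 2p and Qs = 6p - 114.
New equilibrium: 42 - 2p = 6p - 114 ⇒ 156 = 8p ⇒ p = 19.5, Q = 3.
ΔQ = 3 − 18 = -15.00.

-15.00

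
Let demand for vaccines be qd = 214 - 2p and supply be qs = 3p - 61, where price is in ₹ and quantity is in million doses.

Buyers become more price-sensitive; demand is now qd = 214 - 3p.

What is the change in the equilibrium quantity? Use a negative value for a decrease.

Initially, 214 - 2p = 3p - 61, so 275 = 5p and p = 55, q = 104.
With the change applied: demand qd = 214 - 3p, supply qs = 3p - 61.
Setting them equal: 214 - 3p = 3p - 61 → 275 = 6p, so p = 275/6 ≈ 45.8333 and q = 76.5.
Δq = 76.5 − 104 = -27.5.

-27.5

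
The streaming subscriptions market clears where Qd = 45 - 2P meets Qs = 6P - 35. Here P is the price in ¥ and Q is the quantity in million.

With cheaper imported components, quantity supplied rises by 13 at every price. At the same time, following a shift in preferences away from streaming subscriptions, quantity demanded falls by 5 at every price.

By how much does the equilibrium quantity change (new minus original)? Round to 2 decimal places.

Original equilibrium: 45 - 2P = 6P - 35 gives 80 = 8P, so P = 10 and Q = 25.
The shock moves the curves to Qd = 40 - 2P and Qs = 6P - 22.
Equate the new curves: 40 - 2P = 6P - 22, giving 62 = 8P, P = 7.75, Q = 24.5.
ΔQ = 24.5 − 25 = -0.50.

-0.50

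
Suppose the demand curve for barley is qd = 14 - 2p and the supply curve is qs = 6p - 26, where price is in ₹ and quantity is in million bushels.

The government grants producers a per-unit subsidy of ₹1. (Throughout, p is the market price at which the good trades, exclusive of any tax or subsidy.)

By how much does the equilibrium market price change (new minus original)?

-0.75

Before the shock: 14 - 2p = 6p - 26 ⇒ 40 = 8p ⇒ p = 5, q = 4.
Since sellers receive the price plus the subsidy, the effective supply curve becomes qs = 6p - 20.
New equilibrium: 14 - 2p = 6p - 20 ⇒ 34 = 8p ⇒ p = 4.25, q = 5.5.
Δp = 4.25 − 5 = -0.75.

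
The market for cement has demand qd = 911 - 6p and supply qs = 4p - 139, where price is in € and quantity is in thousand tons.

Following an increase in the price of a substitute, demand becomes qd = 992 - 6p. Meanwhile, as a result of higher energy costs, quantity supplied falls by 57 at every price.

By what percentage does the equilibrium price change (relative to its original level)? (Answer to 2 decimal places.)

Original equilibrium: 911 - 6p = 4p - 139 gives 1050 = 10p, so p = 105 and q = 281.
The new curves are qd = 992 - 6p (demand) and qs = 4p - 196 (supply).
Clearing the new market: 992 - 6p = 4p - 196, so p = 118.8 and q = 279.2.
%Δp = (118.8 − 105) / 105 × 100 = +13.14%.

+13.14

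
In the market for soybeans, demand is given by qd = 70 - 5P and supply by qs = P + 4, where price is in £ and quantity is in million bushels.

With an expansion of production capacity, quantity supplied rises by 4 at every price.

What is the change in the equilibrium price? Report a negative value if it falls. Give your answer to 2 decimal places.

-0.67

Solve the original market: 70 - 5P = P + 4, hence P = 11 and q = 15.
The shock moves the curves to qd = 70 - 5P and qs = P + 8.
Setting them equal: 70 - 5P = P + 8 → 62 = 6P, so P = 31/3 ≈ 10.3333 and q = 55/3 ≈ 18.3333.
ΔP = 10.3333 − 11 = -0.67.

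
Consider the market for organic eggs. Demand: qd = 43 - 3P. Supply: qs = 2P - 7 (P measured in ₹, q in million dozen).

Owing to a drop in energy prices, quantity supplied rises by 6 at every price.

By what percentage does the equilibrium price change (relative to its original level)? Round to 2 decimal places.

-12.00

Solve the original market: 43 - 3P = 2P - 7, hence P = 10 and q = 13.
The shock moves the curves to qd = 43 - 3P and qs = 2P - 1.
New equilibrium: 43 - 3P = 2P - 1 ⇒ 44 = 5P ⇒ P = 8.8, q = 16.6.
%ΔP = (8.8 − 10) / 10 × 100 = -12.00%.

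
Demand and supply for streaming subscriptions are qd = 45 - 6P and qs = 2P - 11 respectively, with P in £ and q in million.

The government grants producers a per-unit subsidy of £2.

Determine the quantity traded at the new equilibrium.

Before the shock: 45 - 6P = 2P - 11 ⇒ 56 = 8P ⇒ P = 7, q = 3.
Since sellers receive the price plus the subsidy, the effective supply curve becomes qs = 2P - 7.
Equate the new curves: 45 - 6P = 2P - 7, giving 52 = 8P, P = 6.5, q = 6.

6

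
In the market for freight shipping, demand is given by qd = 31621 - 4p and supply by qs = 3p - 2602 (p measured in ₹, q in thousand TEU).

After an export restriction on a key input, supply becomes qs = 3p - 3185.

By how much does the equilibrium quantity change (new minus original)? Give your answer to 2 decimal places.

Before the shock: 31621 - 4p = 3p - 2602 ⇒ 34223 = 7p ⇒ p = 4889, q = 12065.
The shock moves the curves to qd = 31621 - 4p and qs = 3p - 3185.
Clearing the new market: 31621 - 4p = 3p - 3185, so p = 34806/7 ≈ 4972.2857 and q = 82123/7 ≈ 11731.8571.
Δq = 11731.8571 − 12065 = -333.14.

-333.14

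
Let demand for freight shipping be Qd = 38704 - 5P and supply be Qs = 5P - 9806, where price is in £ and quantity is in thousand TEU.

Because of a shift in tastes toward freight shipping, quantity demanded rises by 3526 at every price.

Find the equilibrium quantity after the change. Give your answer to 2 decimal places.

16212.00

Solve the original market: 38704 - 5P = 5P - 9806, hence P = 4851 and Q = 14449.
With the change applied: demand Qd = 42230 - 5P, supply Qs = 5P - 9806.
Clearing the new market: 42230 - 5P = 5P - 9806, so P = 5203.6 and Q = 16212.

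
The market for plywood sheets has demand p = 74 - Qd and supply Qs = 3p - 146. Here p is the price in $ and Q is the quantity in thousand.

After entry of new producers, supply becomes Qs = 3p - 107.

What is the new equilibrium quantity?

Before the shock: 74 - p = 3p - 146 ⇒ 220 = 4p ⇒ p = 55, Q = 19.
With the change applied: demand Qd = 74 - p, supply Qs = 3p - 107.
Clearing the new market: 74 - p = 3p - 107, so p = 45.25 and Q = 28.75.

28.75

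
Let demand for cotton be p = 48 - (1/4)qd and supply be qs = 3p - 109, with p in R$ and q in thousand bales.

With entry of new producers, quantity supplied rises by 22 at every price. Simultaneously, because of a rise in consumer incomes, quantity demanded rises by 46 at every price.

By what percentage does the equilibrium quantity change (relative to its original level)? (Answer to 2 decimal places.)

+161.43

Before the shock: 192 - 4p = 3p - 109 ⇒ 301 = 7p ⇒ p = 43, q = 20.
The shock moves the curves to qd = 238 - 4p and qs = 3p - 87.
New equilibrium: 238 - 4p = 3p - 87 ⇒ 325 = 7p ⇒ p = 325/7 ≈ 46.4286, q = 366/7 ≈ 52.2857.
%Δq = (52.2857 − 20) / 20 × 100 = +161.43%.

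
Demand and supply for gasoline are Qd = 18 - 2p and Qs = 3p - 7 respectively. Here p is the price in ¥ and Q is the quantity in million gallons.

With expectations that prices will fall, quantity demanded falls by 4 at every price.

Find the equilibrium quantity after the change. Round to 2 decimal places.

5.60

Initially, 18 - 2p = 3p - 7, so 25 = 5p and p = 5, Q = 8.
With the change applied: demand Qd = 14 - 2p, supply Qs = 3p - 7.
Clearing the new market: 14 - 2p = 3p - 7, so p = 4.2 and Q = 5.6.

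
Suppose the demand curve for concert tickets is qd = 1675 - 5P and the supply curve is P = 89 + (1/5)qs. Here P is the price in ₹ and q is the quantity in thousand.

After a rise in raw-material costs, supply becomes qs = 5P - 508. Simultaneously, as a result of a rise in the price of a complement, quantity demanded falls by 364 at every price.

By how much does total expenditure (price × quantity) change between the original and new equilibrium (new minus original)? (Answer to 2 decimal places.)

-57347.15

Solve the original market: 1675 - 5P = 5P - 445, hence P = 212 and q = 615.
The new curves are qd = 1311 - 5P (demand) and qs = 5P - 508 (supply).
New equilibrium: 1311 - 5P = 5P - 508 ⇒ 1819 = 10P ⇒ P = 181.9, q = 401.5.
Expenditure moves from 212×615 = 130380 to 181.9×401.5 = 73032.85; change = -57347.15.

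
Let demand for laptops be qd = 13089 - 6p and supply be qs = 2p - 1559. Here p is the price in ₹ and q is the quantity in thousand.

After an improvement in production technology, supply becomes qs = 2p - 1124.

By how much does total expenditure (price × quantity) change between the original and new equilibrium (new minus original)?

Solve the original market: 13089 - 6p = 2p - 1559, hence p = 1831 and q = 2103.
After the shift, demand is qd = 13089 - 6p and supply is qs = 2p - 1124.
New equilibrium: 13089 - 6p = 2p - 1124 ⇒ 14213 = 8p ⇒ p = 1776.625, q = 2429.25.
Expenditure moves from 1831×2103 = 3850593 to 1776.625×2429.25 = 4315866.28125; change = +465273.28125.

+465273.28125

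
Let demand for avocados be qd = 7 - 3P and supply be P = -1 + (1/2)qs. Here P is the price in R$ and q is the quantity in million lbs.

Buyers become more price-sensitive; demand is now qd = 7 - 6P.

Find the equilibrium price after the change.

Solve the original market: 7 - 3P = 2P + 2, hence P = 1 and q = 4.
The shock moves the curves to qd = 7 - 6P and qs = 2P + 2.
Clearing the new market: 7 - 6P = 2P + 2, so P = 0.625 and q = 3.25.

0.625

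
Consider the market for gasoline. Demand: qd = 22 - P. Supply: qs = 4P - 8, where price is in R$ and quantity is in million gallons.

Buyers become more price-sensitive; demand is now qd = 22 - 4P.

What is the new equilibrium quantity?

7

Initially, 22 - P = 4P - 8, so 30 = 5P and P = 6, q = 16.
The new curves are qd = 22 - 4P (demand) and qs = 4P - 8 (supply).
Clearing the new market: 22 - 4P = 4P - 8, so P = 3.75 and q = 7.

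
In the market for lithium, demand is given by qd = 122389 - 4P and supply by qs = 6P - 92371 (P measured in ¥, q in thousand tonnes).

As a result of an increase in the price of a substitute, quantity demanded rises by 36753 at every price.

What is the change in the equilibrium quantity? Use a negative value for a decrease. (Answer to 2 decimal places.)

Solve the original market: 122389 - 4P = 6P - 92371, hence P = 21476 and q = 36485.
The new curves are qd = 159142 - 4P (demand) and qs = 6P - 92371 (supply).
New equilibrium: 159142 - 4P = 6P - 92371 ⇒ 251513 = 10P ⇒ P = 25151.3, q = 58536.8.
Δq = 58536.8 − 36485 = +22051.80.

+22051.80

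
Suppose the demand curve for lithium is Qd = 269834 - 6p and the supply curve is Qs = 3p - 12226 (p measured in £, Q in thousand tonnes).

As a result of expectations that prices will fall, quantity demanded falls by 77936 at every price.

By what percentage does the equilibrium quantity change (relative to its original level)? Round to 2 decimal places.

Before the shock: 269834 - 6p = 3p - 12226 ⇒ 282060 = 9p ⇒ p = 31340, Q = 81794.
With the change applied: demand Qd = 191898 - 6p, supply Qs = 3p - 12226.
Setting them equal: 191898 - 6p = 3p - 12226 → 204124 = 9p, so p = 204124/9 ≈ 22680.4444 and Q = 167446/3 ≈ 55815.3333.
%ΔQ = (55815.3333 − 81794) / 81794 × 100 = -31.76%.

-31.76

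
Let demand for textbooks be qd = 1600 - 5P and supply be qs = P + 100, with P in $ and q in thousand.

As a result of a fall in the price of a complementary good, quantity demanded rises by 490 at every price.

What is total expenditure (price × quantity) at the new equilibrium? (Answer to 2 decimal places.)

143169.44

Initially, 1600 - 5P = P + 100, so 1500 = 6P and P = 250, q = 350.
After the shift, demand is qd = 2090 - 5P and supply is qs = P + 100.
Clearing the new market: 2090 - 5P = P + 100, so P = 995/3 ≈ 331.6667 and q = 1295/3 ≈ 431.6667.
New expenditure = 331.6667 × 431.6667 = 143169.44.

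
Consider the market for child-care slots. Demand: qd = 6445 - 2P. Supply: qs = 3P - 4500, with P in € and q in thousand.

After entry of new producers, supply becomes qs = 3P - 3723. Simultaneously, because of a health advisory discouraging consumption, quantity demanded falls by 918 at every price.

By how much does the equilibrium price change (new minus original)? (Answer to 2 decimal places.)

-339.00

Original equilibrium: 6445 - 2P = 3P - 4500 gives 10945 = 5P, so P = 2189 and q = 2067.
The new curves are qd = 5527 - 2P (demand) and qs = 3P - 3723 (supply).
Clearing the new market: 5527 - 2P = 3P - 3723, so P = 1850 and q = 1827.
ΔP = 1850 − 2189 = -339.00.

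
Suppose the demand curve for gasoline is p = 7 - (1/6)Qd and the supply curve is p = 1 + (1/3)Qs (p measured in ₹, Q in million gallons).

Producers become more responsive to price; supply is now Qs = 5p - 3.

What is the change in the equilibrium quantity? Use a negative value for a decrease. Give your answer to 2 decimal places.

Solve the original market: 42 - 6p = 3p - 3, hence p = 5 and Q = 12.
The shock moves the curves to Qd = 42 - 6p and Qs = 5p - 3.
New equilibrium: 42 - 6p = 5p - 3 ⇒ 45 = 11p ⇒ p = 45/11 ≈ 4.0909, Q = 192/11 ≈ 17.4545.
ΔQ = 17.4545 − 12 = +5.45.

+5.45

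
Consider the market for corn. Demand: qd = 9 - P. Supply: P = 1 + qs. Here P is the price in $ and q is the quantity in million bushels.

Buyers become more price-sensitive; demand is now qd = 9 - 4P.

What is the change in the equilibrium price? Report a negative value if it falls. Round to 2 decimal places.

Solve the original market: 9 - P = P - 1, hence P = 5 and q = 4.
The shock moves the curves to qd = 9 - 4P and qs = P - 1.
Clearing the new market: 9 - 4P = P - 1, so P = 2 and q = 1.
ΔP = 2 − 5 = -3.00.

-3.00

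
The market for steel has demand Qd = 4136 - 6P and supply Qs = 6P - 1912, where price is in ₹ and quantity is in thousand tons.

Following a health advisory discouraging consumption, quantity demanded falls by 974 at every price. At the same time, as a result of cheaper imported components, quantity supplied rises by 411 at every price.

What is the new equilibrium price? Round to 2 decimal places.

388.58

Initially, 4136 - 6P = 6P - 1912, so 6048 = 12P and P = 504, Q = 1112.
After the shift, demand is Qd = 3162 - 6P and supply is Qs = 6P - 1501.
New equilibrium: 3162 - 6P = 6P - 1501 ⇒ 4663 = 12P ⇒ P = 4663/12 ≈ 388.5833, Q = 830.5.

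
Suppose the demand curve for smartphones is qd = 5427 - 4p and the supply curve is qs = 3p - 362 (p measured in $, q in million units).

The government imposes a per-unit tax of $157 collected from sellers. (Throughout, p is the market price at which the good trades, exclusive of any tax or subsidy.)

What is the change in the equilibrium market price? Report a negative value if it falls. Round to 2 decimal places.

Initially, 5427 - 4p = 3p - 362, so 5789 = 7p and p = 827, q = 2119.
Since sellers keep the price net of the tax, the effective supply curve becomes qs = 3p - 833.
New equilibrium: 5427 - 4p = 3p - 833 ⇒ 6260 = 7p ⇒ p = 6260/7 ≈ 894.2857, q = 12949/7 ≈ 1849.8571.
Δp = 894.2857 − 827 = +67.29.

+67.29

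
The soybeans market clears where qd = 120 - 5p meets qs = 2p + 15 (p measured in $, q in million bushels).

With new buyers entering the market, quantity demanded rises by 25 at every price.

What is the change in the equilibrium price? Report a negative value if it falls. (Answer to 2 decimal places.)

+3.57

Original equilibrium: 120 - 5p = 2p + 15 gives 105 = 7p, so p = 15 and q = 45.
The shock moves the curves to qd = 145 - 5p and qs = 2p + 15.
Clearing the new market: 145 - 5p = 2p + 15, so p = 130/7 ≈ 18.5714 and q = 365/7 ≈ 52.1429.
Δp = 18.5714 − 15 = +3.57.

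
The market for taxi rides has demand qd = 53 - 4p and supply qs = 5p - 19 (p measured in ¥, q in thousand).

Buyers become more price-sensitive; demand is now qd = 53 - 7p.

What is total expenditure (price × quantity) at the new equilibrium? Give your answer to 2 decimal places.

66.00

Original equilibrium: 53 - 4p = 5p - 19 gives 72 = 9p, so p = 8 and q = 21.
With the change applied: demand qd = 53 - 7p, supply qs = 5p - 19.
Equate the new curves: 53 - 7p = 5p - 19, giving 72 = 12p, p = 6, q = 11.
New expenditure = 6 × 11 = 66.00.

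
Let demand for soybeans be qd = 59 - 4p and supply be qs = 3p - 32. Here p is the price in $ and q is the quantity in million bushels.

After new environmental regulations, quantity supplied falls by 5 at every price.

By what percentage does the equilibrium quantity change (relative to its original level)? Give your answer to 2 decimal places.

-40.82

Original equilibrium: 59 - 4p = 3p - 32 gives 91 = 7p, so p = 13 and q = 7.
The new curves are qd = 59 - 4p (demand) and qs = 3p - 37 (supply).
Setting them equal: 59 - 4p = 3p - 37 → 96 = 7p, so p = 96/7 ≈ 13.7143 and q = 29/7 ≈ 4.1429.
%Δq = (4.1429 − 7) / 7 × 100 = -40.82%.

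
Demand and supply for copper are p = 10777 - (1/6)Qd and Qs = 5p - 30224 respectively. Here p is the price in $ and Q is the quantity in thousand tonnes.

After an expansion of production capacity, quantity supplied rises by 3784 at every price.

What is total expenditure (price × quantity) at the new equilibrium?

Initially, 64662 - 6p = 5p - 30224, so 94886 = 11p and p = 8626, Q = 12906.
The new curves are Qd = 64662 - 6p (demand) and Qs = 5p - 26440 (supply).
Clearing the new market: 64662 - 6p = 5p - 26440, so p = 8282 and Q = 14970.
New expenditure = 8282 × 14970 = 123981540.

123981540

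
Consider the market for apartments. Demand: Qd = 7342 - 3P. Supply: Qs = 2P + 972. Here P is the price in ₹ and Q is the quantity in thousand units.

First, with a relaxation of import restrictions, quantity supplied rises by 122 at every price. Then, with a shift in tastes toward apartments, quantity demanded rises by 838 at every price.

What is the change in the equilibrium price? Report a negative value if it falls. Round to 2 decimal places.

+143.20

Before the shock: 7342 - 3P = 2P + 972 ⇒ 6370 = 5P ⇒ P = 1274, Q = 3520.
After the shift, demand is Qd = 8180 - 3P and supply is Qs = 2P + 1094.
New equilibrium: 8180 - 3P = 2P + 1094 ⇒ 7086 = 5P ⇒ P = 1417.2, Q = 3928.4.
ΔP = 1417.2 − 1274 = +143.20.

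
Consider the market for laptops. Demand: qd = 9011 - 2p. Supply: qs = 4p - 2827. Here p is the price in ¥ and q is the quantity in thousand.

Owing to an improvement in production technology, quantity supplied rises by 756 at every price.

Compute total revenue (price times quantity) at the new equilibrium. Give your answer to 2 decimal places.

9820499.00

Before the shock: 9011 - 2p = 4p - 2827 ⇒ 11838 = 6p ⇒ p = 1973, q = 5065.
After the shift, demand is qd = 9011 - 2p and supply is qs = 4p - 2071.
Equate the new curves: 9011 - 2p = 4p - 2071, giving 11082 = 6p, p = 1847, q = 5317.
New expenditure = 1847 × 5317 = 9820499.00.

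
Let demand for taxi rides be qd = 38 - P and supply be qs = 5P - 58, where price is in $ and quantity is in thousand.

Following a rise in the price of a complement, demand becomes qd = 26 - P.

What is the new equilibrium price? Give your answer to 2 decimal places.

14.00

Original equilibrium: 38 - P = 5P - 58 gives 96 = 6P, so P = 16 and q = 22.
With the change applied: demand qd = 26 - P, supply qs = 5P - 58.
Clearing the new market: 26 - P = 5P - 58, so P = 14 and q = 12.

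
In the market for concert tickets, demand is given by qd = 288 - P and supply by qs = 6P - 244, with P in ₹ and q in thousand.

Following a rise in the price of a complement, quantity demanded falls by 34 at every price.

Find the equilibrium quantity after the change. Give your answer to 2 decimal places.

Original equilibrium: 288 - P = 6P - 244 gives 532 = 7P, so P = 76 and q = 212.
After the shift, demand is qd = 254 - P and supply is qs = 6P - 244.
Clearing the new market: 254 - P = 6P - 244, so P = 498/7 ≈ 71.1429 and q = 1280/7 ≈ 182.8571.

182.86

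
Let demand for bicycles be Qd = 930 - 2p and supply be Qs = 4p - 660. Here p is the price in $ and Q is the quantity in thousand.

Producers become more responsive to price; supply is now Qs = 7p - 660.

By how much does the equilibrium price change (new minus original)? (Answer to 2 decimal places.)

-88.33

Initially, 930 - 2p = 4p - 660, so 1590 = 6p and p = 265, Q = 400.
The shock moves the curves to Qd = 930 - 2p and Qs = 7p - 660.
Equate the new curves: 930 - 2p = 7p - 660, giving 1590 = 9p, p = 530/3 ≈ 176.6667, Q = 1730/3 ≈ 576.6667.
Δp = 176.6667 − 265 = -88.33.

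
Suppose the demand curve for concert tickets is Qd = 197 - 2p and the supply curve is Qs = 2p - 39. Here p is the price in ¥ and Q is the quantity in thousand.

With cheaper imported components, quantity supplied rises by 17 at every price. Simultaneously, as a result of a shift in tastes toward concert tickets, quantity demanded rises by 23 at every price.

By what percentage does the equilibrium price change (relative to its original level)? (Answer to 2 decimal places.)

Original equilibrium: 197 - 2p = 2p - 39 gives 236 = 4p, so p = 59 and Q = 79.
The shock moves the curves to Qd = 220 - 2p and Qs = 2p - 22.
New equilibrium: 220 - 2p = 2p - 22 ⇒ 242 = 4p ⇒ p = 60.5, Q = 99.
%Δp = (60.5 − 59) / 59 × 100 = +2.54%.

+2.54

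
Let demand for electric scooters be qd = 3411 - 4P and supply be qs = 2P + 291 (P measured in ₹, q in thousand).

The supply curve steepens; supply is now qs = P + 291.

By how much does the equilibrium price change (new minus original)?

Initially, 3411 - 4P = 2P + 291, so 3120 = 6P and P = 520, q = 1331.
After the shift, demand is qd = 3411 - 4P and supply is qs = P + 291.
Setting them equal: 3411 - 4P = P + 291 → 3120 = 5P, so P = 624 and q = 915.
ΔP = 624 − 520 = +104.

+104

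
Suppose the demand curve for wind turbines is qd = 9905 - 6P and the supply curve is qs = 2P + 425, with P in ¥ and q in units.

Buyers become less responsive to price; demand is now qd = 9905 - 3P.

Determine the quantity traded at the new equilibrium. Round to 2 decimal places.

Solve the original market: 9905 - 6P = 2P + 425, hence P = 1185 and q = 2795.
The shock moves the curves to qd = 9905 - 3P and qs = 2P + 425.
Equate the new curves: 9905 - 3P = 2P + 425, giving 9480 = 5P, P = 1896, q = 4217.

4217.00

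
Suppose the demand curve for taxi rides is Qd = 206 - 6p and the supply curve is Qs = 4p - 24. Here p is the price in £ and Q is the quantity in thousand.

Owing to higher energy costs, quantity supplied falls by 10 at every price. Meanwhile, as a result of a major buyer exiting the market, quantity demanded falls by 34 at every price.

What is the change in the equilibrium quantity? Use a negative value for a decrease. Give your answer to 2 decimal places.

-19.60

Initially, 206 - 6p = 4p - 24, so 230 = 10p and p = 23, Q = 68.
After the shift, demand is Qd = 172 - 6p and supply is Qs = 4p - 34.
Setting them equal: 172 - 6p = 4p - 34 → 206 = 10p, so p = 20.6 and Q = 48.4.
ΔQ = 48.4 − 68 = -19.60.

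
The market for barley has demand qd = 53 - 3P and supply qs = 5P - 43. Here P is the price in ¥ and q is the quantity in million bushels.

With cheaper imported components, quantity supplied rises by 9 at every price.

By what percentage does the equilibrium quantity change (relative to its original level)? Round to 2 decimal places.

Before the shock: 53 - 3P = 5P - 43 ⇒ 96 = 8P ⇒ P = 12, q = 17.
With the change applied: demand qd = 53 - 3P, supply qs = 5P - 34.
New equilibrium: 53 - 3P = 5P - 34 ⇒ 87 = 8P ⇒ P = 10.875, q = 20.375.
%Δq = (20.375 − 17) / 17 × 100 = +19.85%.

+19.85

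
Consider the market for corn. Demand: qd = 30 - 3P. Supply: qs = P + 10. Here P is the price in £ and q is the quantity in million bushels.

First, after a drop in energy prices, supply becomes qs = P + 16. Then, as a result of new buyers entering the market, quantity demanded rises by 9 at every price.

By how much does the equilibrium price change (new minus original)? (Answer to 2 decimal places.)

+0.75

Solve the original market: 30 - 3P = P + 10, hence P = 5 and q = 15.
With the change applied: demand qd = 39 - 3P, supply qs = P + 16.
New equilibrium: 39 - 3P = P + 16 ⇒ 23 = 4P ⇒ P = 5.75, q = 21.75.
ΔP = 5.75 − 5 = +0.75.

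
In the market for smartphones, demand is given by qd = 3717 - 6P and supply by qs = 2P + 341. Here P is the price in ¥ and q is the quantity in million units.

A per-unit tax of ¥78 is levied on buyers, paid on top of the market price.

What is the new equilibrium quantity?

1068

Before the shock: 3717 - 6P = 2P + 341 ⇒ 3376 = 8P ⇒ P = 422, q = 1185.
Since buyers pay the price plus the tax, the effective demand curve becomes qd = 3249 - 6P.
New equilibrium: 3249 - 6P = 2P + 341 ⇒ 2908 = 8P ⇒ P = 363.5, q = 1068.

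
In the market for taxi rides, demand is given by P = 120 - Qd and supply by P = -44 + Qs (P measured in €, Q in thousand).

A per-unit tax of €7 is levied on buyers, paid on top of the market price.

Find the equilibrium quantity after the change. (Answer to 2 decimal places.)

Solve the original market: 120 - P = P + 44, hence P = 38 and Q = 82.
Since buyers pay the price plus the tax, the effective demand curve becomes Qd = 113 - P.
Setting them equal: 113 - P = P + 44 → 69 = 2P, so P = 34.5 and Q = 78.5.

78.50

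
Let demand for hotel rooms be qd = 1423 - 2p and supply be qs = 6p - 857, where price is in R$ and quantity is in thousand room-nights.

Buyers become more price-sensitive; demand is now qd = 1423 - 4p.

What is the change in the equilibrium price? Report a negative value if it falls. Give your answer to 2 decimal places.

Original equilibrium: 1423 - 2p = 6p - 857 gives 2280 = 8p, so p = 285 and q = 853.
The new curves are qd = 1423 - 4p (demand) and qs = 6p - 857 (supply).
Equate the new curves: 1423 - 4p = 6p - 857, giving 2280 = 10p, p = 228, q = 511.
Δp = 228 − 285 = -57.00.

-57.00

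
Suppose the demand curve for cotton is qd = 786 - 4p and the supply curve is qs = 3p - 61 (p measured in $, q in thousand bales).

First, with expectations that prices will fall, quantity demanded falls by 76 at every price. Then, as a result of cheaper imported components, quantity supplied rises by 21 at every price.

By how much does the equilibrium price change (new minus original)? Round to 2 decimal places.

Original equilibrium: 786 - 4p = 3p - 61 gives 847 = 7p, so p = 121 and q = 302.
The new curves are qd = 710 - 4p (demand) and qs = 3p - 40 (supply).
Setting them equal: 710 - 4p = 3p - 40 → 750 = 7p, so p = 750/7 ≈ 107.1429 and q = 1970/7 ≈ 281.4286.
Δp = 107.1429 − 121 = -13.86.

-13.86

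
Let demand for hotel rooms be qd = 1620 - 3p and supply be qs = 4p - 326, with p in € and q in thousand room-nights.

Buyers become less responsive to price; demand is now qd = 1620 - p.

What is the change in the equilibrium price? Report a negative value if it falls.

Original equilibrium: 1620 - 3p = 4p - 326 gives 1946 = 7p, so p = 278 and q = 786.
With the change applied: demand qd = 1620 - p, supply qs = 4p - 326.
Setting them equal: 1620 - p = 4p - 326 → 1946 = 5p, so p = 389.2 and q = 1230.8.
Δp = 389.2 − 278 = +111.2.

+111.2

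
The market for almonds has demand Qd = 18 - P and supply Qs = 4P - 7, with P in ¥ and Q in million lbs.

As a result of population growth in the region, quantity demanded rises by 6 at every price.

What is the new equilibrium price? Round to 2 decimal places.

6.20

Initially, 18 - P = 4P - 7, so 25 = 5P and P = 5, Q = 13.
The new curves are Qd = 24 - P (demand) and Qs = 4P - 7 (supply).
Setting them equal: 24 - P = 4P - 7 → 31 = 5P, so P = 6.2 and Q = 17.8.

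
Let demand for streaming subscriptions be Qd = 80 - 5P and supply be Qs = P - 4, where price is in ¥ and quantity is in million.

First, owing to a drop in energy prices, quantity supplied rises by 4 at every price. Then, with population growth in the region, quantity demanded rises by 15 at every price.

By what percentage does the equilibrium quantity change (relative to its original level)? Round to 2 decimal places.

+58.33

Initially, 80 - 5P = P - 4, so 84 = 6P and P = 14, Q = 10.
With the change applied: demand Qd = 95 - 5P, supply Qs = P.
Clearing the new market: 95 - 5P = P, so P = 95/6 ≈ 15.8333 and Q = 95/6 ≈ 15.8333.
%ΔQ = (15.8333 − 10) / 10 × 100 = +58.33%.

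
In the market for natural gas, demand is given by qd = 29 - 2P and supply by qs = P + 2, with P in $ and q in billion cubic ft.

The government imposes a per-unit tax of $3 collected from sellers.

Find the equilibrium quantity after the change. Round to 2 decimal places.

9.00

Before the shock: 29 - 2P = P + 2 ⇒ 27 = 3P ⇒ P = 9, q = 11.
Since sellers keep the price net of the tax, the effective supply curve becomes qs = P - 1.
Clearing the new market: 29 - 2P = P - 1, so P = 10 and q = 9.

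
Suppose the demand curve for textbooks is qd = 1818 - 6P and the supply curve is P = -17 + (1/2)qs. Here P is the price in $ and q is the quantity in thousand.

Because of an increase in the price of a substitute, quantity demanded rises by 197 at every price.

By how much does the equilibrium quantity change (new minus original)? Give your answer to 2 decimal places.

+49.25

Initially, 1818 - 6P = 2P + 34, so 1784 = 8P and P = 223, q = 480.
With the change applied: demand qd = 2015 - 6P, supply qs = 2P + 34.
New equilibrium: 2015 - 6P = 2P + 34 ⇒ 1981 = 8P ⇒ P = 247.625, q = 529.25.
Δq = 529.25 − 480 = +49.25.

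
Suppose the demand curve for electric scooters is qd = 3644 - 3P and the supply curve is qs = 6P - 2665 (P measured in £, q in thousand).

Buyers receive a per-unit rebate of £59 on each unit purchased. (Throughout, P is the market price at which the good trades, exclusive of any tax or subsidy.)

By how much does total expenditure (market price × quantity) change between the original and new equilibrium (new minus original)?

+115345

Before the shock: 3644 - 3P = 6P - 2665 ⇒ 6309 = 9P ⇒ P = 701, q = 1541.
Since buyers' out-of-pocket price is the market price minus the rebate, the effective demand curve becomes qd = 3821 - 3P.
New equilibrium: 3821 - 3P = 6P - 2665 ⇒ 6486 = 9P ⇒ P = 2162/3 ≈ 720.6667, q = 1659.
Expenditure moves from 701×1541 = 1080241 to 720.6667×1659 = 1195586; change = +115345.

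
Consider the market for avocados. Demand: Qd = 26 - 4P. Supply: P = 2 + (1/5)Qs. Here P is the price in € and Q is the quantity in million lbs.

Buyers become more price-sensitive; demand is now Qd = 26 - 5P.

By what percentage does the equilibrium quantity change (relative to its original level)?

-20

Initially, 26 - 4P = 5P - 10, so 36 = 9P and P = 4, Q = 10.
With the change applied: demand Qd = 26 - 5P, supply Qs = 5P - 10.
New equilibrium: 26 - 5P = 5P - 10 ⇒ 36 = 10P ⇒ P = 3.6, Q = 8.
%ΔQ = (8 − 10) / 10 × 100 = -20%.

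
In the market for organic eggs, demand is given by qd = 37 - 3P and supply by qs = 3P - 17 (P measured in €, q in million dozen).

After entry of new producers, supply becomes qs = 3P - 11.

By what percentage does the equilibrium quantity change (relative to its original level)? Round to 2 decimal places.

Before the shock: 37 - 3P = 3P - 17 ⇒ 54 = 6P ⇒ P = 9, q = 10.
The shock moves the curves to qd = 37 - 3P and qs = 3P - 11.
Setting them equal: 37 - 3P = 3P - 11 → 48 = 6P, so P = 8 and q = 13.
%Δq = (13 − 10) / 10 × 100 = +30.00%.

+30.00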